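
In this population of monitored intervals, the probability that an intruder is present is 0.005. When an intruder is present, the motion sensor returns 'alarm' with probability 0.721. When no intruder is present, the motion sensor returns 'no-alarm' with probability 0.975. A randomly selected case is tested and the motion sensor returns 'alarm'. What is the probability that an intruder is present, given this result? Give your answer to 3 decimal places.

Write H for 'an intruder is present'. Prior odds H:¬H = 0.005/0.995 = 0.0050251. For the 'alarm' outcome, the likelihood ratio is 0.721/0.025 = 28.840.
Posterior odds = 0.0050251 × 28.840 = 0.14492, so P(H|E) = 0.14492/(1+0.14492) = 0.127.

P(H | E) ≈ 0.127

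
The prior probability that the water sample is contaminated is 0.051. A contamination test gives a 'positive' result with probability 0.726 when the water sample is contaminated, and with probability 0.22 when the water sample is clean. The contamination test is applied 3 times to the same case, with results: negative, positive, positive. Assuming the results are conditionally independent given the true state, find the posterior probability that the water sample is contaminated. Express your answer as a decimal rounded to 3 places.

Let H be the event that the water sample is contaminated; start with P(H) = 0.051. P('positive'|H) = 0.726, P('positive'|¬H) = 0.22.
Update on result 1 ('negative'): P(H) ← 0.274·0.0510 / (0.274·0.0510 + 0.78·0.9490) = 0.013974/0.75419 = 0.0185.
Update on result 2 ('positive'): P(H) ← 0.726·0.0185 / (0.726·0.0185 + 0.22·0.9815) = 0.013452/0.22938 = 0.0586.
Update on result 3 ('positive'): P(H) ← 0.726·0.0586 / (0.726·0.0586 + 0.22·0.9414) = 0.042576/0.24967 = 0.1705.

Posterior P(H) ≈ 0.171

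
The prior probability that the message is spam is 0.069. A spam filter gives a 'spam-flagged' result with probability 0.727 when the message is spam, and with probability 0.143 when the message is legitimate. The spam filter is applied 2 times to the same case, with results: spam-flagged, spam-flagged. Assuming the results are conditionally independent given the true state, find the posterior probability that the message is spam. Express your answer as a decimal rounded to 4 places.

Let H be the event that the message is spam; start with P(H) = 0.069. P('spam-flagged'|H) = 0.727, P('spam-flagged'|¬H) = 0.143.
Update on result 1 ('spam-flagged'): P(H) ← 0.727·0.0690 / (0.727·0.0690 + 0.143·0.9310) = 0.050163/0.18330 = 0.2737.
Update on result 2 ('spam-flagged'): P(H) ← 0.727·0.2737 / (0.727·0.2737 + 0.143·0.7263) = 0.19896/0.30282 = 0.6570.

Posterior P(H) ≈ 0.6570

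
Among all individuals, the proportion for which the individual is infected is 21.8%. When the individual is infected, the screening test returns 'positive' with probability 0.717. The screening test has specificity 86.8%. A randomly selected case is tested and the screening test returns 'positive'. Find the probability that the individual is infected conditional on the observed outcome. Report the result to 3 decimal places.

Let H be the event that the individual is infected. P(H) = 0.218, so P(¬H) = 0.782. With E the 'positive' result, P(E|H) = 0.717 and P(E|¬H) = 0.132.
P(E) = 0.717·0.218 + 0.132·0.782 = 0.15631 + 0.10322 = 0.25953.
By Bayes' theorem, P(H|E) = 0.15631 / 0.25953 = 0.602.

P(H | E) ≈ 0.602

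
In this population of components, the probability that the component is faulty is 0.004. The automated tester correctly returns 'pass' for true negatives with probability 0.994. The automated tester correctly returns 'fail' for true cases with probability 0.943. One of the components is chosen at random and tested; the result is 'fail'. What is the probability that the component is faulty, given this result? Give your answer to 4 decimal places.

P(H | E) ≈ 0.3870

Write H for 'the component is faulty'. Prior odds H:¬H = 0.004/0.996 = 0.0040161. For the 'fail' outcome, the likelihood ratio is 0.943/0.006 = 157.17.
Posterior odds = 0.0040161 × 157.17 = 0.63119, so P(H|E) = 0.63119/(1+0.63119) = 0.3870.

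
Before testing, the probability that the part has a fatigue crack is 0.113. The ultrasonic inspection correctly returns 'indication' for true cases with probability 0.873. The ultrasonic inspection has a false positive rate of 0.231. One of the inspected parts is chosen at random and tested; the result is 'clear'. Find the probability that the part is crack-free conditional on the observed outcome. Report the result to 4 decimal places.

Write H for 'the part has a fatigue crack'. Prior odds H:¬H = 0.113/0.887 = 0.12740. For the 'clear' outcome, the likelihood ratio is 0.127/0.769 = 0.16515.
Posterior odds = 0.12740 × 0.16515 = 0.021039, so P(H|E) = 0.021039/(1+0.021039) = 0.0206. Then P(¬H|E) = 1 − 0.0206 = 0.9794.

P(¬H | E) ≈ 0.9794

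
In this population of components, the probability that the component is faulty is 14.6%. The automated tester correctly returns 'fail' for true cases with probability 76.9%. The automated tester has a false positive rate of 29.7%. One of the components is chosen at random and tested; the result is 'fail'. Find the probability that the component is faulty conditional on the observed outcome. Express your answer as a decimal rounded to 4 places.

Let H be the event that the component is faulty. P(H) = 0.146, so P(¬H) = 0.854. With E the 'fail' result, P(E|H) = 0.769 and P(E|¬H) = 0.297.
P(E) = 0.769·0.146 + 0.297·0.854 = 0.11227 + 0.25364 = 0.36591.
By Bayes' theorem, P(H|E) = 0.11227 / 0.36591 = 0.3068.

P(H | E) ≈ 0.3068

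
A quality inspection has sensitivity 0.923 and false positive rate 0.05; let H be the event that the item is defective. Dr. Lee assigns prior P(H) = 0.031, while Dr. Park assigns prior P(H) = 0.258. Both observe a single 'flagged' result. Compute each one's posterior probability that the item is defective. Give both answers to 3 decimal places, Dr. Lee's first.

Dr. Lee: 0.371; Dr. Park: 0.865

P('+'|H) = 0.923, P('+'|¬H) = 0.05.
Dr. Lee: numerator 0.923·0.031 = 0.028613; evidence = 0.028613+0.05·0.969 = 0.077063; posterior = 0.371.
Dr. Park: numerator 0.923·0.258 = 0.23813; evidence = 0.23813+0.05·0.742 = 0.27523; posterior = 0.865.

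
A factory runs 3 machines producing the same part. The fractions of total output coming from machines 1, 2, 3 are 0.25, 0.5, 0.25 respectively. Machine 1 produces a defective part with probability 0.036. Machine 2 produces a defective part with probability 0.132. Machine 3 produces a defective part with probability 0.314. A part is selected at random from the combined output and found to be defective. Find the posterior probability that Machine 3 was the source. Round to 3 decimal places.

Tabulate prior·likelihood by source: [1] prior 0.25, lik 0.036, product 0.009000; [2] prior 0.5, lik 0.132, product 0.06600; [3] prior 0.25, lik 0.314, product 0.07850.
Normalizing constant = 0.15350; the posterior for Machine 3 is its product over the sum, 0.07850/0.15350 = 0.511.

Posterior probability ≈ 0.511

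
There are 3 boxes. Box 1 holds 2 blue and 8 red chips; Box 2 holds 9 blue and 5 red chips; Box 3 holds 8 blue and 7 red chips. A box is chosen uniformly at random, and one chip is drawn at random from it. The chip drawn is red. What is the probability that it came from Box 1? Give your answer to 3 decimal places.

P(red|Box 1) = 0.8; P(red|Box 2) = 0.3571; P(red|Box 3) = 0.4667.
Prior × likelihood for each source: 0.333333·0.8=0.2667, 0.333333·0.3571=0.1190, 0.333333·0.4667=0.1556. Summing gives P(red) = 0.54127.
P(Box 1 | red) = 0.2667 / 0.54127 = 0.493.

Posterior probability ≈ 0.493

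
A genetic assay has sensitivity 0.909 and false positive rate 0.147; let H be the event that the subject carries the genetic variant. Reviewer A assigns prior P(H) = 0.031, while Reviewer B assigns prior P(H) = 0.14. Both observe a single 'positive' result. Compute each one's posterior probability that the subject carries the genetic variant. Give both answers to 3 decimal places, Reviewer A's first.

P('+'|H) = 0.909, P('+'|¬H) = 0.147.
Reviewer A: numerator 0.909·0.031 = 0.028179; evidence = 0.028179+0.147·0.969 = 0.17062; posterior = 0.165.
Reviewer B: numerator 0.909·0.14 = 0.12726; evidence = 0.12726+0.147·0.86 = 0.25368; posterior = 0.502.

Reviewer A: 0.165; Reviewer B: 0.502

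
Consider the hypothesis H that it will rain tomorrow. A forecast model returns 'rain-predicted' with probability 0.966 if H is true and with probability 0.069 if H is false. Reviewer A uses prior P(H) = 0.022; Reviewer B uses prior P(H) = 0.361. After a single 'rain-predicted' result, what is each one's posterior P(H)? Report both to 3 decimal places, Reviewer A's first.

P('+'|H) = 0.966, P('+'|¬H) = 0.069.
Reviewer A: numerator 0.966·0.022 = 0.021252; evidence = 0.021252+0.069·0.978 = 0.088734; posterior = 0.240.
Reviewer B: numerator 0.966·0.361 = 0.34873; evidence = 0.34873+0.069·0.639 = 0.39282; posterior = 0.888.

Reviewer A: 0.240; Reviewer B: 0.888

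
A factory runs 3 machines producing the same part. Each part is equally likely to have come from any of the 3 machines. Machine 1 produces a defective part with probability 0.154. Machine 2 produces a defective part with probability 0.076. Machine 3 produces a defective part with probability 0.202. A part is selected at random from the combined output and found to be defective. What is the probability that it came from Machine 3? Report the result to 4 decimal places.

Posterior probability ≈ 0.4676

P(defective|M1) = 0.154; P(defective|M2) = 0.076; P(defective|M3) = 0.202.
Prior × likelihood for each source: 0.333333·0.154=0.05133, 0.333333·0.076=0.02533, 0.333333·0.202=0.06733. Summing gives P(defective) = 0.14400.
P(Machine 3 | defective) = 0.06733 / 0.14400 = 0.4676.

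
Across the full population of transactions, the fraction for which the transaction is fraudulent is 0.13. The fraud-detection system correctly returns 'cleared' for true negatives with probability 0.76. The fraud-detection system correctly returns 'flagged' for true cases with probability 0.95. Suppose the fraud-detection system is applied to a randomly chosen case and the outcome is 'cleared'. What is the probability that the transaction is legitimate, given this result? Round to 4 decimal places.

Let H be the event that the transaction is fraudulent. P(H) = 0.13, so P(¬H) = 0.87. With E the 'cleared' result, P(E|H) = 0.05 and P(E|¬H) = 0.76.
P(E) = 0.05·0.13 + 0.76·0.87 = 0.0065000 + 0.66120 = 0.66770.
By Bayes' theorem, P(H|E) = 0.0065000 / 0.66770 = 0.0097. Hence P(¬H|E) = 1 − 0.0097 = 0.9903.

P(¬H | E) ≈ 0.9903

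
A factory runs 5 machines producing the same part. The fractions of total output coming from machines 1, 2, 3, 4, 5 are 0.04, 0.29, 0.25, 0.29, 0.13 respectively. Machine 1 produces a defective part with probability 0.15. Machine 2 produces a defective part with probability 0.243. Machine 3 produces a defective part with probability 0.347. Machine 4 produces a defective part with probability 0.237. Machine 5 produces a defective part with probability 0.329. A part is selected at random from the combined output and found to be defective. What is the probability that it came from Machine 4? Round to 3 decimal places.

Tabulate prior·likelihood by source: [1] prior 0.04, lik 0.15, product 0.006000; [2] prior 0.29, lik 0.243, product 0.07047; [3] prior 0.25, lik 0.347, product 0.08675; [4] prior 0.29, lik 0.237, product 0.06873; [5] prior 0.13, lik 0.329, product 0.04277.
Normalizing constant = 0.27472; the posterior for Machine 4 is its product over the sum, 0.06873/0.27472 = 0.250.

Posterior probability ≈ 0.250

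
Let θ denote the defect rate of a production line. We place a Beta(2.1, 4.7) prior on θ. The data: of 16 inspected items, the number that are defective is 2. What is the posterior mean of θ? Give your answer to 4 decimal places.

Posterior mean ≈ 0.1798

Observing 2 successes and 14 failures updates Beta(2.1, 4.7) by adding the success and failure counts to the two shape parameters: α = 2.1+2 = 4.1, β = 4.7+14 = 18.7.
E[θ | data] = 4.1/(4.1+18.7) = 0.1798.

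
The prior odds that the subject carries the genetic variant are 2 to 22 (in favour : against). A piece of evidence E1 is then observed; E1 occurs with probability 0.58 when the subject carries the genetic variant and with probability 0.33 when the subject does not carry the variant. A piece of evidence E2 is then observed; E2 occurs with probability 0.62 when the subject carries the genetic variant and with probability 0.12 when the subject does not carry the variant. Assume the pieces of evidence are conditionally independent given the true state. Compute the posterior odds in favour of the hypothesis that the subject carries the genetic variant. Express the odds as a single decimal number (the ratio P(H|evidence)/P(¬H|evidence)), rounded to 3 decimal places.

Posterior odds ≈ 0.826

Prior odds = 2/22 = 0.090909.
Likelihood ratio for E1 = 0.58/0.33 = 1.7576.
Likelihood ratio for E2 = 0.62/0.12 = 5.1667.
Posterior odds = prior odds × LR₁ × LR₂ = 0.82553.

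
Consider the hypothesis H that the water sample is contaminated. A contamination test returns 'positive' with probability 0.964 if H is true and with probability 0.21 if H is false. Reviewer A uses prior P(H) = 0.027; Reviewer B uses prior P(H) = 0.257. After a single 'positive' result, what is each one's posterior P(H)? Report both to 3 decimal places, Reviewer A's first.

Reviewer A: 0.113; Reviewer B: 0.614

P('+'|H) = 0.964, P('+'|¬H) = 0.21.
Reviewer A: numerator 0.964·0.027 = 0.026028; evidence = 0.026028+0.21·0.973 = 0.23036; posterior = 0.113.
Reviewer B: numerator 0.964·0.257 = 0.24775; evidence = 0.24775+0.21·0.743 = 0.40378; posterior = 0.614.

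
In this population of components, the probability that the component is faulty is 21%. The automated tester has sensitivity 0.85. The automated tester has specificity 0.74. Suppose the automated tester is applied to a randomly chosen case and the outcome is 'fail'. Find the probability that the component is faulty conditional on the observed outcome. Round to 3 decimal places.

P(H | E) ≈ 0.465

Let H be the event that the component is faulty. P(H) = 0.21, so P(¬H) = 0.79. With E the 'fail' result, P(E|H) = 0.85 and P(E|¬H) = 0.26.
P(E) = 0.85·0.21 + 0.26·0.79 = 0.17850 + 0.20540 = 0.38390.
By Bayes' theorem, P(H|E) = 0.17850 / 0.38390 = 0.465.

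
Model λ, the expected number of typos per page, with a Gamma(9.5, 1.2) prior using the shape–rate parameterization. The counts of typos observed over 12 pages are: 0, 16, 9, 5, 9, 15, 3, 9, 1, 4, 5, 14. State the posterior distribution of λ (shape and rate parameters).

Posterior: Gamma(shape=99.5, rate=13.2)

Total count ∑xᵢ = 90 over n = 12 pages.
Gamma is conjugate to the Poisson likelihood: posterior is Gamma(shape = 9.5+90 = 99.5, rate = 1.2+12 = 13.2).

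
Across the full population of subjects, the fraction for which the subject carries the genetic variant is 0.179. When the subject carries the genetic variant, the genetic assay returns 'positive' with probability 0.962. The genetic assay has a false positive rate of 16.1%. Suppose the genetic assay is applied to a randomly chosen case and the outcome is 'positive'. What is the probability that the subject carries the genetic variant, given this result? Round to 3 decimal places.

Let H be the event that the subject carries the genetic variant. P(H) = 0.179, so P(¬H) = 0.821. With E the 'positive' result, P(E|H) = 0.962 and P(E|¬H) = 0.161.
P(E) = 0.962·0.179 + 0.161·0.821 = 0.17220 + 0.13218 = 0.30438.
By Bayes' theorem, P(H|E) = 0.17220 / 0.30438 = 0.566.

P(H | E) ≈ 0.566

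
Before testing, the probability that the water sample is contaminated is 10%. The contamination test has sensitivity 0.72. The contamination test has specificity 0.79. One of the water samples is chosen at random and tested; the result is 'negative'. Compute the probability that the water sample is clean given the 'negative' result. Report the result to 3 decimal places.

Write H for 'the water sample is contaminated'. Prior odds H:¬H = 0.1/0.9 = 0.11111. For the 'negative' outcome, the likelihood ratio is 0.28/0.79 = 0.35443.
Posterior odds = 0.11111 × 0.35443 = 0.039381, so P(H|E) = 0.039381/(1+0.039381) = 0.038. Then P(¬H|E) = 1 − 0.038 = 0.962.

P(¬H | E) ≈ 0.962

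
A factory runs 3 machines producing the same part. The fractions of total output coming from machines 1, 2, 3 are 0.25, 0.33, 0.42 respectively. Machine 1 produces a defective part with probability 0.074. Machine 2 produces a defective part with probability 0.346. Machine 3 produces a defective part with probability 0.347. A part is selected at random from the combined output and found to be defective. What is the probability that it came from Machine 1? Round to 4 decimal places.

Posterior probability ≈ 0.0664

P(defective|M1) = 0.074; P(defective|M2) = 0.346; P(defective|M3) = 0.347.
Prior × likelihood for each source: 0.25·0.074=0.01850, 0.33·0.346=0.1142, 0.42·0.347=0.1457. Summing gives P(defective) = 0.27842.
P(Machine 1 | defective) = 0.01850 / 0.27842 = 0.0664.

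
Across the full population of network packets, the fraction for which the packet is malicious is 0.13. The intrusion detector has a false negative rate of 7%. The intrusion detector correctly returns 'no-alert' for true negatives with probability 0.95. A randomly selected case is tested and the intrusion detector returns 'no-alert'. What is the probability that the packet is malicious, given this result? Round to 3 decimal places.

Write H for 'the packet is malicious'. Prior odds H:¬H = 0.13/0.87 = 0.14943. For the 'no-alert' outcome, the likelihood ratio is 0.07/0.95 = 0.073684.
Posterior odds = 0.14943 × 0.073684 = 0.011010, so P(H|E) = 0.011010/(1+0.011010) = 0.011.

P(H | E) ≈ 0.011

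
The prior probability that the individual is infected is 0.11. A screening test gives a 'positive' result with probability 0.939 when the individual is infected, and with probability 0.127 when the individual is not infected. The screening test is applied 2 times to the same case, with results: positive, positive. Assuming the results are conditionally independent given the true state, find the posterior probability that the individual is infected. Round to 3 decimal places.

Posterior P(H) ≈ 0.871

Let H be the event that the individual is infected; start with P(H) = 0.11. P('positive'|H) = 0.939, P('positive'|¬H) = 0.127.
Update on result 1 ('positive'): P(H) ← 0.939·0.1100 / (0.939·0.1100 + 0.127·0.8900) = 0.10329/0.21632 = 0.4775.
Update on result 2 ('positive'): P(H) ← 0.939·0.4775 / (0.939·0.4775 + 0.127·0.5225) = 0.44836/0.51472 = 0.8711.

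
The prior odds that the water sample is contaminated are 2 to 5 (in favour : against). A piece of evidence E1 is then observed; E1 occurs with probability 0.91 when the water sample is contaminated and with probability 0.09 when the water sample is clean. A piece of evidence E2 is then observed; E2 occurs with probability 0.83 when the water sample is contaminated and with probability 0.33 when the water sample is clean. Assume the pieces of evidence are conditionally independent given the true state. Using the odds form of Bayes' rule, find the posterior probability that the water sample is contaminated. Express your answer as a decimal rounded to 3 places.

Posterior probability ≈ 0.910

Prior odds = 2/5 = 0.40000. In log-odds, ln(0.40000) = -0.91629.
Add log likelihood ratios: ln(10.111) + ln(2.5152) = 3.2360.
Posterior log-odds = 2.3197, so posterior odds = exp(2.3197) = 10.172. Converting, P(H|E) = 10.172/11.172 = 0.910.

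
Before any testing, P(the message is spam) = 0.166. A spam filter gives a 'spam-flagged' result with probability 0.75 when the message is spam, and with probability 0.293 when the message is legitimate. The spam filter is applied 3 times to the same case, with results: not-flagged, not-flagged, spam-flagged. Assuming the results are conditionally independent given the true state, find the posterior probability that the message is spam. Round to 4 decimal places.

Posterior P(H) ≈ 0.0599

Let H be the event that the message is spam; start with P(H) = 0.166. P('spam-flagged'|H) = 0.75, P('spam-flagged'|¬H) = 0.293.
Update on result 1 ('not-flagged'): P(H) ← 0.25·0.1660 / (0.25·0.1660 + 0.707·0.8340) = 0.041500/0.63114 = 0.0658.
Update on result 2 ('not-flagged'): P(H) ← 0.25·0.0658 / (0.25·0.0658 + 0.707·0.9342) = 0.016439/0.67695 = 0.0243.
Update on result 3 ('spam-flagged'): P(H) ← 0.75·0.0243 / (0.75·0.0243 + 0.293·0.9757) = 0.018212/0.30410 = 0.0599.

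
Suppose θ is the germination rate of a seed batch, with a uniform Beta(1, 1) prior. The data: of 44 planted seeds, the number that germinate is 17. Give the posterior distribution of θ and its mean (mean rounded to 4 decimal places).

The binomial likelihood is conjugate to the Beta prior: with 17 successes and 27 failures, the posterior is Beta(1+17, 1+27) = Beta(18, 28).
Posterior mean = α/(α+β) = 18/46 = 0.3913.

Posterior: Beta(18, 28); mean ≈ 0.3913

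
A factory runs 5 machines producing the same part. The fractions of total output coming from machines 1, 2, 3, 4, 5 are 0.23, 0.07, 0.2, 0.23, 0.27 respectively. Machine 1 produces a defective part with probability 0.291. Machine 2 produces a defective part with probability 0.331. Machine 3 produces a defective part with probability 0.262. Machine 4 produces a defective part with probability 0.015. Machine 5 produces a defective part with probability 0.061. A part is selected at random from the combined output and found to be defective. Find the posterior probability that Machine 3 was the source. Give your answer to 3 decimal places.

Posterior probability ≈ 0.323

Tabulate prior·likelihood by source: [1] prior 0.23, lik 0.291, product 0.06693; [2] prior 0.07, lik 0.331, product 0.02317; [3] prior 0.2, lik 0.262, product 0.05240; [4] prior 0.23, lik 0.015, product 0.003450; [5] prior 0.27, lik 0.061, product 0.01647.
Normalizing constant = 0.16242; the posterior for Machine 3 is its product over the sum, 0.05240/0.16242 = 0.323.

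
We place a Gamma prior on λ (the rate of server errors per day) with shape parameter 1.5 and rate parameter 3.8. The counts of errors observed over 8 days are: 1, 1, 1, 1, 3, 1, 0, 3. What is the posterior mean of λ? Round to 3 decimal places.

The Poisson likelihood adds the total count to the shape and the number of exposure periods to the rate. Here ∑xᵢ = 11 and n = 8, so shape 1.5→12.5 and rate 3.8→11.8.
Posterior mean = shape/rate = 12.5/11.8 = 1.059.

Posterior mean ≈ 1.059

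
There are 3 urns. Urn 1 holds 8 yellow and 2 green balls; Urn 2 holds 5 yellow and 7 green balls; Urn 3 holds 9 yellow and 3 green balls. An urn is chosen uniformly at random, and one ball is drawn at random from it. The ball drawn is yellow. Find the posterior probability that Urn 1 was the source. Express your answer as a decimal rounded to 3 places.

Posterior probability ≈ 0.407

Tabulate prior·likelihood by source: [1] prior 0.333333, lik 0.8, product 0.2667; [2] prior 0.333333, lik 0.4167, product 0.1389; [3] prior 0.333333, lik 0.75, product 0.2500.
Normalizing constant = 0.65556; the posterior for Urn 1 is its product over the sum, 0.2667/0.65556 = 0.407.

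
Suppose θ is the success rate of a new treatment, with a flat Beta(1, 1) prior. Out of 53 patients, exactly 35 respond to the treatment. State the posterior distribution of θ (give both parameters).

The binomial likelihood is conjugate to the Beta prior: with 35 successes and 18 failures, the posterior is Beta(1+35, 1+18) = Beta(36, 19).

Posterior: Beta(36, 19)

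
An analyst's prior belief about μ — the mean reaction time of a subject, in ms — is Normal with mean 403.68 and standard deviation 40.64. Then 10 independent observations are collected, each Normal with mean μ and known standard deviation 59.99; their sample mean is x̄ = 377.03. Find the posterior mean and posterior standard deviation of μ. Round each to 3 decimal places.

Prior precision 1/τ₀² = 1/40.64² = 0.00060547; data precision n/σ² = 10/59.99² = 0.00277870.
Posterior precision = 0.00060547 + 0.00277870 = 0.00338417, giving posterior SD = 1/√0.00338417 = 17.190.
Posterior mean = (0.00060547·403.68 + 0.00277870·377.03) / 0.00338417 = 381.798.

Posterior mean ≈ 381.798; posterior SD ≈ 17.190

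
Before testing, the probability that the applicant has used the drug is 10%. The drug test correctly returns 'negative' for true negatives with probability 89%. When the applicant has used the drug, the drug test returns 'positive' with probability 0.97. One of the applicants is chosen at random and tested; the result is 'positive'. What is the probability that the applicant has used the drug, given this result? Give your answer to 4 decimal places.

Let H be the event that the applicant has used the drug. P(H) = 0.1, so P(¬H) = 0.9. With E the 'positive' result, P(E|H) = 0.97 and P(E|¬H) = 0.11.
P(E) = 0.97·0.1 + 0.11·0.9 = 0.097000 + 0.099000 = 0.19600.
By Bayes' theorem, P(H|E) = 0.097000 / 0.19600 = 0.4949.

P(H | E) ≈ 0.4949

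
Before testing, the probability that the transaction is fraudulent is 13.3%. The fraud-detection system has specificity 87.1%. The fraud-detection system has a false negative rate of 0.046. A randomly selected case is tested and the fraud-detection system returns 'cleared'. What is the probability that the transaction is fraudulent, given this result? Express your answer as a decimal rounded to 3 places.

Write H for 'the transaction is fraudulent'. Prior odds H:¬H = 0.133/0.867 = 0.15340. For the 'cleared' outcome, the likelihood ratio is 0.046/0.871 = 0.052813.
Posterior odds = 0.15340 × 0.052813 = 0.0081016, so P(H|E) = 0.0081016/(1+0.0081016) = 0.008.

P(H | E) ≈ 0.008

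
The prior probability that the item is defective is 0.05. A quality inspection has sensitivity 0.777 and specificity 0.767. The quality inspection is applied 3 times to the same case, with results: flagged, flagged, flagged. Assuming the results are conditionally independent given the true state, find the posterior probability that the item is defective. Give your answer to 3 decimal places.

Posterior P(H) ≈ 0.661

With H the event that the item is defective, the joint likelihood of the observed sequence is P(data|H) = 0.777·0.777·0.777 = 0.46910 and P(data|¬H) = 0.233·0.233·0.233 = 0.012649.
Bayes: P(H|data) = 0.05·0.46910 / (0.05·0.46910 + 0.95·0.012649) = 0.023455/0.035472 = 0.6612.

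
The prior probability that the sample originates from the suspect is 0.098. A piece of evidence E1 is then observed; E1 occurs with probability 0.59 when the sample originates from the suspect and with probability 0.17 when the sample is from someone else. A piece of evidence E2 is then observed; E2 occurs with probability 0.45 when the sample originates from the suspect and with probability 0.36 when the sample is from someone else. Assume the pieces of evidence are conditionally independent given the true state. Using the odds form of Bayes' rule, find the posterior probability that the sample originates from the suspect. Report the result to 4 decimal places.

Posterior probability ≈ 0.3203

Prior odds = 0.098/(1−0.098) = 0.10865.
Likelihood ratio for E1 = 0.59/0.17 = 3.4706.
Likelihood ratio for E2 = 0.45/0.36 = 1.2500.
Posterior odds = prior odds × LR₁ × LR₂ = 0.47134.
Posterior probability = odds/(1+odds) = 0.47134/1.4713 = 0.3203.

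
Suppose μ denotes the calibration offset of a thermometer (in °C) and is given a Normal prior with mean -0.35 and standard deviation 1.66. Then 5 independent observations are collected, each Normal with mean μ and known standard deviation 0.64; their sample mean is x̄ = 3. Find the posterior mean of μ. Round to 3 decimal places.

Posterior mean ≈ 2.903

Prior precision 1/τ₀² = 1/1.66² = 0.362897; data precision n/σ² = 5/0.64² = 12.2070.
Posterior precision = 0.362897 + 12.2070 = 12.5699.
Posterior mean = (0.362897·-0.35 + 12.2070·3) / 12.5699 = 2.903.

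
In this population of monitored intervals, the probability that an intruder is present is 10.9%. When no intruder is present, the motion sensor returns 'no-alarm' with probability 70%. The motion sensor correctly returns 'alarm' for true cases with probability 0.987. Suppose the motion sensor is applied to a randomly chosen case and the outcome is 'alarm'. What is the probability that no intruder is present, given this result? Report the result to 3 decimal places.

P(¬H | E) ≈ 0.713

Write H for 'an intruder is present'. Prior odds H:¬H = 0.109/0.891 = 0.12233. For the 'alarm' outcome, the likelihood ratio is 0.987/0.3 = 3.2900.
Posterior odds = 0.12233 × 3.2900 = 0.40248, so P(H|E) = 0.40248/(1+0.40248) = 0.287. Then P(¬H|E) = 1 − 0.287 = 0.713.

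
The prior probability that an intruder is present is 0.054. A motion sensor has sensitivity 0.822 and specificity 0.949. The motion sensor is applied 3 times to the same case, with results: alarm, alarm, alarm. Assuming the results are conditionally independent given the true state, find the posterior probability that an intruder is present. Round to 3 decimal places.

With H the event that an intruder is present, the joint likelihood of the observed sequence is P(data|H) = 0.822·0.822·0.822 = 0.55541 and P(data|¬H) = 0.051·0.051·0.051 = 0.00013265.
Bayes: P(H|data) = 0.054·0.55541 / (0.054·0.55541 + 0.946·0.00013265) = 0.029992/0.030118 = 0.9958.

Posterior P(H) ≈ 0.996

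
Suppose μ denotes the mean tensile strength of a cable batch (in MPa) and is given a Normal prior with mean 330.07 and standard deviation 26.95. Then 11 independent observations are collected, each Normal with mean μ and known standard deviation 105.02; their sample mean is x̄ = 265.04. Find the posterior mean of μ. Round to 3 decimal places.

Posterior mean ≈ 302.752

Prior precision 1/τ₀² = 1/26.95² = 0.00137684; data precision n/σ² = 11/105.02² = 0.00099735.
Posterior precision = 0.00137684 + 0.00099735 = 0.00237419.
Posterior mean = (0.00137684·330.07 + 0.00099735·265.04) / 0.00237419 = 302.752.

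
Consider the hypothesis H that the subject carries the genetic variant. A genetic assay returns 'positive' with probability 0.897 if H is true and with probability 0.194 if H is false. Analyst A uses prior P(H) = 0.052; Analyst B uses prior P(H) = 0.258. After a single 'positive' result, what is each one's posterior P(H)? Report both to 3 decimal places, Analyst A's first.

The likelihood ratio for a 'positive' result is 0.897/0.194 = 4.6237.
Analyst A: prior odds 0.052/0.948 = 0.054852; posterior odds 0.25362; posterior probability 0.202.
Analyst B: prior odds 0.258/0.742 = 0.34771; posterior odds 1.6077; posterior probability 0.617.

Analyst A: 0.202; Analyst B: 0.617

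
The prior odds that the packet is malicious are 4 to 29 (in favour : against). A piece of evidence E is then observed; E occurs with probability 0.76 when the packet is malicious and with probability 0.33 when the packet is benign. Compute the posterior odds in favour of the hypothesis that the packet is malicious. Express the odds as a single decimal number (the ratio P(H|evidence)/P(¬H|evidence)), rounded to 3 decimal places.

Prior odds = 4/29 = 0.13793. In log-odds, ln(0.13793) = -1.9810.
Add log likelihood ratio: ln(2.3030) = 0.83423.
Posterior log-odds = -1.1468, so posterior odds = exp(-1.1468) = 0.31766.

Posterior odds ≈ 0.318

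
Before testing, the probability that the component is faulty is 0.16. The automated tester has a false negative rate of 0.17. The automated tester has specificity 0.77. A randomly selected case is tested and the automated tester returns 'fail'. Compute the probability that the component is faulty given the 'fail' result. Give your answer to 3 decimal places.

Write H for 'the component is faulty'. Prior odds H:¬H = 0.16/0.84 = 0.19048. For the 'fail' outcome, the likelihood ratio is 0.83/0.23 = 3.6087.
Posterior odds = 0.19048 × 3.6087 = 0.68737, so P(H|E) = 0.68737/(1+0.68737) = 0.407.

P(H | E) ≈ 0.407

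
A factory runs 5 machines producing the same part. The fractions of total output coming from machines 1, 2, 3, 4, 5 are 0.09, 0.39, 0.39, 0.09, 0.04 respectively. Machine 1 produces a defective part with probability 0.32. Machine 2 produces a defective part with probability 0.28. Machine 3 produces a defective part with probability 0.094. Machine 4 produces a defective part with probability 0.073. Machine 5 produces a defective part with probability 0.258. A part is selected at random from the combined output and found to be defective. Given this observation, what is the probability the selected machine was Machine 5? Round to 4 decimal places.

Tabulate prior·likelihood by source: [1] prior 0.09, lik 0.32, product 0.02880; [2] prior 0.39, lik 0.28, product 0.1092; [3] prior 0.39, lik 0.094, product 0.03666; [4] prior 0.09, lik 0.073, product 0.006570; [5] prior 0.04, lik 0.258, product 0.01032.
Normalizing constant = 0.19155; the posterior for Machine 5 is its product over the sum, 0.01032/0.19155 = 0.0539.

Posterior probability ≈ 0.0539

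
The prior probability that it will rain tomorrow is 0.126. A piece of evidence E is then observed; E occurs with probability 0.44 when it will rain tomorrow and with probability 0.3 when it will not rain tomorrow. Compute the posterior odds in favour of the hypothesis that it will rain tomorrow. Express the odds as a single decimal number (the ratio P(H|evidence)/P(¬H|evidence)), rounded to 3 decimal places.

Prior odds = 0.126/(1−0.126) = 0.14416.
Likelihood ratio for E = 0.44/0.3 = 1.4667.
Posterior odds = prior odds × LR = 0.21144.

Posterior odds ≈ 0.211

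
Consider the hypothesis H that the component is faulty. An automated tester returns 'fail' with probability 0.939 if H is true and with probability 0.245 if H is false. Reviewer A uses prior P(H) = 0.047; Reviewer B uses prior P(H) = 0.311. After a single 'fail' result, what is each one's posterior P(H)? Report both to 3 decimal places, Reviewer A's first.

P('+'|H) = 0.939, P('+'|¬H) = 0.245.
Reviewer A: numerator 0.939·0.047 = 0.044133; evidence = 0.044133+0.245·0.953 = 0.27762; posterior = 0.159.
Reviewer B: numerator 0.939·0.311 = 0.29203; evidence = 0.29203+0.245·0.689 = 0.46083; posterior = 0.634.

Reviewer A: 0.159; Reviewer B: 0.634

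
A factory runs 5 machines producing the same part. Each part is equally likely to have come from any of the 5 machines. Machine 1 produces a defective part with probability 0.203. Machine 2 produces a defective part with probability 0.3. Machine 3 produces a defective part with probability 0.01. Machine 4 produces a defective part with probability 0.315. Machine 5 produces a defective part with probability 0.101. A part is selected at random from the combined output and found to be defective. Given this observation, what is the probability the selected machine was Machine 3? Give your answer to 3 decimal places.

Posterior probability ≈ 0.011

Tabulate prior·likelihood by source: [1] prior 0.2, lik 0.203, product 0.04060; [2] prior 0.2, lik 0.3, product 0.06000; [3] prior 0.2, lik 0.01, product 0.002000; [4] prior 0.2, lik 0.315, product 0.06300; [5] prior 0.2, lik 0.101, product 0.02020.
Normalizing constant = 0.18580; the posterior for Machine 3 is its product over the sum, 0.002000/0.18580 = 0.011.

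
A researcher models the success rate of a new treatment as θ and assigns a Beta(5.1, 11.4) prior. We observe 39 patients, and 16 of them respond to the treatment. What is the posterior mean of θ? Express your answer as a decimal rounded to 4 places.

Posterior mean ≈ 0.3802

Observing 16 successes and 23 failures updates Beta(5.1, 11.4) by adding the success and failure counts to the two shape parameters: α = 5.1+16 = 21.1, β = 11.4+23 = 34.4.
E[θ | data] = 21.1/(21.1+34.4) = 0.3802.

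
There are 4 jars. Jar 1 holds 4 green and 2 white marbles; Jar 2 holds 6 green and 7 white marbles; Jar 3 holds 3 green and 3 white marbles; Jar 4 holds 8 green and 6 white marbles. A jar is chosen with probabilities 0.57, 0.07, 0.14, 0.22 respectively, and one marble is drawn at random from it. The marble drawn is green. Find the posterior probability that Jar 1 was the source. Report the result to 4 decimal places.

P(green|Jar 1) = 0.6667; P(green|Jar 2) = 0.4615; P(green|Jar 3) = 0.5; P(green|Jar 4) = 0.5714.
Prior × likelihood for each source: 0.57·0.6667=0.3800, 0.07·0.4615=0.03231, 0.14·0.5=0.07000, 0.22·0.5714=0.1257. Summing gives P(green) = 0.60802.
P(Jar 1 | green) = 0.3800 / 0.60802 = 0.6250.

Posterior probability ≈ 0.6250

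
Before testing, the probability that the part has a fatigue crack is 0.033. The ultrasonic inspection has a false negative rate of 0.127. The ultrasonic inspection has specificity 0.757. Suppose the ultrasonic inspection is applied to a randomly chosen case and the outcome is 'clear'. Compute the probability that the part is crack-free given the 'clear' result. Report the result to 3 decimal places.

Write H for 'the part has a fatigue crack'. Prior odds H:¬H = 0.033/0.967 = 0.034126. For the 'clear' outcome, the likelihood ratio is 0.127/0.757 = 0.16777.
Posterior odds = 0.034126 × 0.16777 = 0.0057253, so P(H|E) = 0.0057253/(1+0.0057253) = 0.006. Then P(¬H|E) = 1 − 0.006 = 0.994.

P(¬H | E) ≈ 0.994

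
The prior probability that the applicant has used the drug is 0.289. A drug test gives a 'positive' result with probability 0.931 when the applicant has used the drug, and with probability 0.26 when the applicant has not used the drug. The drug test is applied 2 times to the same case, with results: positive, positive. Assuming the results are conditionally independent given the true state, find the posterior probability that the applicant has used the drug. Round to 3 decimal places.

Let H be the event that the applicant has used the drug; start with P(H) = 0.289. P('positive'|H) = 0.931, P('positive'|¬H) = 0.26.
Update on result 1 ('positive'): P(H) ← 0.931·0.2890 / (0.931·0.2890 + 0.26·0.7110) = 0.26906/0.45392 = 0.5927.
Update on result 2 ('positive'): P(H) ← 0.931·0.5927 / (0.931·0.5927 + 0.26·0.4073) = 0.55185/0.65773 = 0.8390.

Posterior P(H) ≈ 0.839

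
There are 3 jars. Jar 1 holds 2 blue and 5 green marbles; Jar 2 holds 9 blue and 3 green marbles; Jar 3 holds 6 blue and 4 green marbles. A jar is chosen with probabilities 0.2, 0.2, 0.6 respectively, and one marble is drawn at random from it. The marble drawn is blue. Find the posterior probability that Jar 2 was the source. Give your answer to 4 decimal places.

P(blue|Jar 1) = 0.2857; P(blue|Jar 2) = 0.75; P(blue|Jar 3) = 0.6.
Prior × likelihood for each source: 0.2·0.2857=0.05714, 0.2·0.75=0.1500, 0.6·0.6=0.3600. Summing gives P(blue) = 0.56714.
P(Jar 2 | blue) = 0.1500 / 0.56714 = 0.2645.

Posterior probability ≈ 0.2645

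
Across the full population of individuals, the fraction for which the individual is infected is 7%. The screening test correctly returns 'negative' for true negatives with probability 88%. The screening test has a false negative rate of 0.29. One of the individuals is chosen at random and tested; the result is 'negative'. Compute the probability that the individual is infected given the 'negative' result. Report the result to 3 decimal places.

P(H | E) ≈ 0.024

Let H be the event that the individual is infected. P(H) = 0.07, so P(¬H) = 0.93. With E the 'negative' result, P(E|H) = 0.29 and P(E|¬H) = 0.88.
P(E) = 0.29·0.07 + 0.88·0.93 = 0.020300 + 0.81840 = 0.83870.
By Bayes' theorem, P(H|E) = 0.020300 / 0.83870 = 0.024.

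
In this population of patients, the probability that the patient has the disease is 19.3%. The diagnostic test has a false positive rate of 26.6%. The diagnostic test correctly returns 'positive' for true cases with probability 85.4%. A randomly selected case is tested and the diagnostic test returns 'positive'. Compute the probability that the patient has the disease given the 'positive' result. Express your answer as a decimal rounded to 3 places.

Write H for 'the patient has the disease'. Prior odds H:¬H = 0.193/0.807 = 0.23916. For the 'positive' outcome, the likelihood ratio is 0.854/0.266 = 3.2105.
Posterior odds = 0.23916 × 3.2105 = 0.76782, so P(H|E) = 0.76782/(1+0.76782) = 0.434.

P(H | E) ≈ 0.434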